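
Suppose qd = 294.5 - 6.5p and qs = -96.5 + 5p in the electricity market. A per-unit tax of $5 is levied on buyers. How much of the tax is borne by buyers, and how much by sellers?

Pre-tax equilibrium: p* = 34, q* = 73.5.
Tax on buyers shifts demand to qd = 294.5 − 6.5(p + 5) = 262 - 6.5p.
262 - 6.5p = -96.5 + 5p gives seller price ps = 717/23; buyers pay pb = 717/23 + 5 = 832/23.
New quantity: q = 294.5 − 6.5(832/23) = 2731/46.
Buyer burden = 832/23 − 34 = 50/23; seller burden = 34 − 717/23 = 65/23.

Buyers bear 50/23, sellers bear 65/23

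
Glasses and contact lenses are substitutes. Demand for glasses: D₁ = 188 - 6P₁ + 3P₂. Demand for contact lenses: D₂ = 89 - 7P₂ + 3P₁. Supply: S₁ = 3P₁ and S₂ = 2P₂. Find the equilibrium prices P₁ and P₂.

P₁ = 653/24, P₂ = 455/24

Market 1: 188 - 6P₁ + 3P₂ = 3P₁ → 9P₁ - 3P₂ = 188.
Market 2: 9P₂ - 3P₁ = 89.
Eliminating P₂: 9×(1) + 3×(2) gives 72P₁ = 1959, so P₁ = 653/24.
Back-substitute into (2): P₂ = (89 + 3×653/24) / 9 = 455/24.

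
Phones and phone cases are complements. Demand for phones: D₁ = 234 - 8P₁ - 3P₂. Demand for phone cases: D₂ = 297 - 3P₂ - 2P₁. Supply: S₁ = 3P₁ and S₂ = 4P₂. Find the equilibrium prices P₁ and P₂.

P₁ = 747/71, P₂ = 2799/71

Market 1: 234 - 8P₁ - 3P₂ = 3P₁ → 11P₁ + 3P₂ = 234.
Market 2: 7P₂ + 2P₁ = 297.
Eliminating P₂: 7×(1) − 3×(2) gives 71P₁ = 747, so P₁ = 747/71.
Back-substitute into (2): P₂ = (297 − 2×747/71) / 7 = 2799/71.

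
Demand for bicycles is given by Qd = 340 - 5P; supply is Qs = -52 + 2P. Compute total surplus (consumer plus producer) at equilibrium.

Total surplus = 1260

Equilibrium: 340 - 5P = -52 + 2P gives P* = 56, Q* = 60.
Demand choke price: P = 68; supply starts at P = 26.
CS = ½(68 − 56)(60) = 360; PS = ½(56 − 26)(60) = 900.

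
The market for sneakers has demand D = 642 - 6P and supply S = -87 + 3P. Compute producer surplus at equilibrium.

Equilibrium: 642 - 6P = -87 + 3P gives P* = 81, Q* = 156.
Supply starts at P = 29 (where S = 0).
PS = ½(81 − 29)(156) = 4056.

Producer surplus = 4056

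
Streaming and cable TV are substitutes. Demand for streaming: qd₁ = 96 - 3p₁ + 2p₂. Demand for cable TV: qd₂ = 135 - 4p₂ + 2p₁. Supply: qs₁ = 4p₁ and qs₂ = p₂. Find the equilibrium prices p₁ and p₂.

p₁ = 750/31, p₂ = 1137/31

Market 1: 96 - 3p₁ + 2p₂ = 4p₁ → 7p₁ - 2p₂ = 96.
Market 2: 5p₂ - 2p₁ = 135.
Eliminating p₂: 5×(1) + 2×(2) gives 31p₁ = 750, so p₁ = 750/31.
Back-substitute into (2): p₂ = (135 + 2×750/31) / 5 = 1137/31.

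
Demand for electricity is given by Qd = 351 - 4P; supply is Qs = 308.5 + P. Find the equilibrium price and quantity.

P* = 8.5, Q* = 317

Set Qd = Qs: 351 - 4P = 308.5 + P.
42.5 = 5P, so P* = 8.5.
Q* = 351 − 4(8.5) = 317.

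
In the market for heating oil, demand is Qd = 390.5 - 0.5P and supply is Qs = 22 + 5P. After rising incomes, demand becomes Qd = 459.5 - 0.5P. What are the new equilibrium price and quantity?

Original equilibrium: P* = 67, Q* = 357.
New equilibrium: 459.5 - 0.5P = 22 + 5P, so 437.5 = 5.5P and P' = 875/11; Q' = 459.5 − 0.5(875/11) = 4617/11.

P' = 875/11, Q' = 4617/11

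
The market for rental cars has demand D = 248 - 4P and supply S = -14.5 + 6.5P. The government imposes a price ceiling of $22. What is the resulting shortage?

Shortage = 31.5

Equilibrium price would be P* = 25, so the ceiling at 22 binds.
At P = 22: D = 248 − 4(22) = 160, S = -14.5 + 6.5(22) = 128.5.
Shortage = 160 − 128.5 = 31.5.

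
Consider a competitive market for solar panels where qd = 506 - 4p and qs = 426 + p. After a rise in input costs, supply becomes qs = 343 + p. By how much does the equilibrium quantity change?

Δq = -66.4

Original equilibrium: p* = 16, q* = 442.
New equilibrium: 506 - 4p = 343 + p, so 163 = 5p and p' = 32.6; q' = 506 − 4(32.6) = 375.6.
Change in quantity: 375.6 − 442 = -66.4.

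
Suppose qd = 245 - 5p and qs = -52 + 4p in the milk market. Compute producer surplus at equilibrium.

Equilibrium: 245 - 5p = -52 + 4p gives p* = 33, q* = 80.
Supply starts at p = 13 (where qs = 0).
PS = ½(33 − 13)(80) = 800.

Producer surplus = 800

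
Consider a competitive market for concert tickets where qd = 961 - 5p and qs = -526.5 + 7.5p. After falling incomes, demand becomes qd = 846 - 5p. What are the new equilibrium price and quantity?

Original equilibrium: p* = 119, q* = 366.
New equilibrium: 846 - 5p = -526.5 + 7.5p, so 1372.5 = 12.5p and p' = 109.8; q' = 846 − 5(109.8) = 297.

p' = 109.8, q' = 297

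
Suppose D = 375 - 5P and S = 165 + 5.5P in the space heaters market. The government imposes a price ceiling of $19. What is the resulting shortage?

Equilibrium price would be P* = 20, so the ceiling at 19 binds.
At P = 19: D = 375 − 5(19) = 280, S = 165 + 5.5(19) = 269.5.
Shortage = 280 − 269.5 = 10.5.

Shortage = 10.5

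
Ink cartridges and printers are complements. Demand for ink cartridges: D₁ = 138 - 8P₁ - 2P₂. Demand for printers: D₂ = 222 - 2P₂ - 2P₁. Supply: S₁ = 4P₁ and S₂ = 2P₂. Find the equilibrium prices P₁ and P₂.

P₁ = 27/11, P₂ = 597/11

Market 1: 138 - 8P₁ - 2P₂ = 4P₁ → 12P₁ + 2P₂ = 138.
Market 2: 4P₂ + 2P₁ = 222.
Eliminating P₂: 4×(1) − 2×(2) gives 44P₁ = 108, so P₁ = 27/11.
Back-substitute into (2): P₂ = (222 − 2×27/11) / 4 = 597/11.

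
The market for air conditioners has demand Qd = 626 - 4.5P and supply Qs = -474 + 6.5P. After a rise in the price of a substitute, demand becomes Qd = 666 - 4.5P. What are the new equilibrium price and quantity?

P' = 1140/11, Q' = 2196/11

Original equilibrium: P* = 100, Q* = 176.
New equilibrium: 666 - 4.5P = -474 + 6.5P, so 1140 = 11P and P' = 1140/11; Q' = 666 − 4.5(1140/11) = 2196/11.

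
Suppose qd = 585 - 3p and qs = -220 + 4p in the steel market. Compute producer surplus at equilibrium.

Equilibrium: 585 - 3p = -220 + 4p gives p* = 115, q* = 240.
Supply starts at p = 55 (where qs = 0).
PS = ½(115 − 55)(240) = 7200.

Producer surplus = 7200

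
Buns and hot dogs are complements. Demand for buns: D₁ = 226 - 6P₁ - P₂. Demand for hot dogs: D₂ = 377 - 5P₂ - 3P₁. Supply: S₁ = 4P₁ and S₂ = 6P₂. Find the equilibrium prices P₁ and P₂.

P₁ = 2109/107, P₂ = 3092/107

Market 1: 226 - 6P₁ - P₂ = 4P₁ → 10P₁ + P₂ = 226.
Market 2: 11P₂ + 3P₁ = 377.
Eliminating P₂: 11×(1) − 1×(2) gives 107P₁ = 2109, so P₁ = 2109/107.
Back-substitute into (2): P₂ = (377 − 3×2109/107) / 11 = 3092/107.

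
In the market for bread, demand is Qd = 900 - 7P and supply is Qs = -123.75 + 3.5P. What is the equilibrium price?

P* = 97.5

Set Qd = Qs: 900 - 7P = -123.75 + 3.5P.
1023.75 = 10.5P, so P* = 97.5.
Q* = 900 − 7(97.5) = 217.5.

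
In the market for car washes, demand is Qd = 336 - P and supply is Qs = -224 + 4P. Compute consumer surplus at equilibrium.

Equilibrium: 336 - P = -224 + 4P gives P* = 112, Q* = 224.
Demand choke price (Qd = 0): P = 336.
CS = ½(336 − 112)(224) = 25088.

Consumer surplus = 25088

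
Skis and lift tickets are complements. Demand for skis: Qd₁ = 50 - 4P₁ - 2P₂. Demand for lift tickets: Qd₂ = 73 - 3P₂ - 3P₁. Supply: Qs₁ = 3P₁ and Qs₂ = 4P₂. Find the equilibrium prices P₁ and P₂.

P₁ = 204/43, P₂ = 361/43

Market 1: 50 - 4P₁ - 2P₂ = 3P₁ → 7P₁ + 2P₂ = 50.
Market 2: 7P₂ + 3P₁ = 73.
Eliminating P₂: 7×(1) − 2×(2) gives 43P₁ = 204, so P₁ = 204/43.
Back-substitute into (2): P₂ = (73 − 3×204/43) / 7 = 361/43.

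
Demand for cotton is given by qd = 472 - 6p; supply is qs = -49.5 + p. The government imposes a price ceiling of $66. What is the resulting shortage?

Equilibrium price would be p* = 74.5, so the ceiling at 66 binds.
At p = 66: qd = 472 − 6(66) = 76, qs = -49.5 + 1(66) = 16.5.
Shortage = 76 − 16.5 = 59.5.

Shortage = 59.5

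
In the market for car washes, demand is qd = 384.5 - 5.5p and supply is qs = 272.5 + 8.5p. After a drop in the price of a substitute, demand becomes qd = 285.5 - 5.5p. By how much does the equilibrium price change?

Original equilibrium: p* = 8, q* = 340.5.
New equilibrium: 285.5 - 5.5p = 272.5 + 8.5p, so 13 = 14p and p' = 13/14; q' = 285.5 − 5.5(13/14) = 7851/28.
Change in price: 13/14 − 8 = -99/14.

Δp = -99/14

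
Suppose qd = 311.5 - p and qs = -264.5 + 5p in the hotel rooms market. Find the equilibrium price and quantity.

Set qd = qs: 311.5 - p = -264.5 + 5p.
576 = 6p, so p* = 96.
q* = 311.5 − 1(96) = 215.5.

p* = 96, q* = 215.5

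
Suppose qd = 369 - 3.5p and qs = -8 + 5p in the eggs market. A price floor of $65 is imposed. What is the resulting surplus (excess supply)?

Surplus = 175.5

Equilibrium price would be p* = 754/17, so the floor at 65 binds.
At p = 65: qd = 141.5, qs = 317.
Surplus = 317 − 141.5 = 175.5.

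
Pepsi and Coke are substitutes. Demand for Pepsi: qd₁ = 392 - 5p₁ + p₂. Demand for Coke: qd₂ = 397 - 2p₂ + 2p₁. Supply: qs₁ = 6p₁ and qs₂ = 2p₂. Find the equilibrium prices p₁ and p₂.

p₁ = 655/14, p₂ = 1717/14

Market 1: 392 - 5p₁ + p₂ = 6p₁ → 11p₁ - p₂ = 392.
Market 2: 4p₂ - 2p₁ = 397.
Eliminating p₂: 4×(1) + 1×(2) gives 42p₁ = 1965, so p₁ = 655/14.
Back-substitute into (2): p₂ = (397 + 2×655/14) / 4 = 1717/14.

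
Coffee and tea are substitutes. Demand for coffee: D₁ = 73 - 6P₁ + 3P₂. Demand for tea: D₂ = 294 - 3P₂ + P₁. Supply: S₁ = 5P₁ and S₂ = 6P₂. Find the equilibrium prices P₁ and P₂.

Market 1: 73 - 6P₁ + 3P₂ = 5P₁ → 11P₁ - 3P₂ = 73.
Market 2: 9P₂ - P₁ = 294.
Eliminating P₂: 9×(1) + 3×(2) gives 96P₁ = 1539, so P₁ = 16.03125.
Back-substitute into (2): P₂ = (294 + 1×16.03125) / 9 = 3307/96.

P₁ = 16.03125, P₂ = 3307/96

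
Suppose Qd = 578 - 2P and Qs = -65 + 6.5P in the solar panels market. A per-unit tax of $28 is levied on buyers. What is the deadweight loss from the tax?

Pre-tax equilibrium: P* = 1286/17, Q* = 7254/17.
Tax on buyers shifts demand to Qd = 578 − 2(P + 28) = 522 - 2P.
522 - 2P = -65 + 6.5P gives seller price Ps = 1174/17; buyers pay Pb = 1174/17 + 28 = 1650/17.
New quantity: Q = 578 − 2(1650/17) = 6526/17.
DWL = ½ × 28 × (7254/17 − 6526/17) = 10192/17.

Deadweight loss = 10192/17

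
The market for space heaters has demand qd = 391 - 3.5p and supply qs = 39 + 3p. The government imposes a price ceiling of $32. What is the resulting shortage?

Equilibrium price would be p* = 704/13, so the ceiling at 32 binds.
At p = 32: qd = 391 − 3.5(32) = 279, qs = 39 + 3(32) = 135.
Shortage = 279 − 135 = 144.

Shortage = 144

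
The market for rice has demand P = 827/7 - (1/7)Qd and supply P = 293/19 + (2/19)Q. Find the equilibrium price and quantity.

Set the two price expressions equal: 827/7 - (1/7)Q = 293/19 + (2/19)Q.
13662/133 = (33/133)Q, so Q* = 414.
P* = 827/7 − (1/7)(414) = 59.

P* = 59, Q* = 414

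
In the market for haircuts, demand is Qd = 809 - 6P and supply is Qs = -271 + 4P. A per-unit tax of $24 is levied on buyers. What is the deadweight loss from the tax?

Pre-tax equilibrium: P* = 108, Q* = 161.
Tax on buyers shifts demand to Qd = 809 − 6(P + 24) = 665 - 6P.
665 - 6P = -271 + 4P gives seller price Ps = 93.6; buyers pay Pb = 93.6 + 24 = 117.6.
New quantity: Q = 809 − 6(117.6) = 103.4.
DWL = ½ × 24 × (161 − 103.4) = 691.2.

Deadweight loss = 691.2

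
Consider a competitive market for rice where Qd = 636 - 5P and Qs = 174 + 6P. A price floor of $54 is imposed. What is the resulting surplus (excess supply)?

Equilibrium price would be P* = 42, so the floor at 54 binds.
At P = 54: Qd = 366, Qs = 498.
Surplus = 498 − 366 = 132.

Surplus = 132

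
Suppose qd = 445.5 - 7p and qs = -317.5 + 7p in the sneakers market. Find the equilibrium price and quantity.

Set qd = qs: 445.5 - 7p = -317.5 + 7p.
763 = 14p, so p* = 54.5.
q* = 445.5 − 7(54.5) = 64.

p* = 54.5, q* = 64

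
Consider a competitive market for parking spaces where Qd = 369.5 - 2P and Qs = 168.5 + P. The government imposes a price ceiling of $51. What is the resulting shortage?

Equilibrium price would be P* = 67, so the ceiling at 51 binds.
At P = 51: Qd = 369.5 − 2(51) = 267.5, Qs = 168.5 + 1(51) = 219.5.
Shortage = 267.5 − 219.5 = 48.

Shortage = 48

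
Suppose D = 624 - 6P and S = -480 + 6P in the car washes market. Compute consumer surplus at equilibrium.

Equilibrium: 624 - 6P = -480 + 6P gives P* = 92, Q* = 72.
Demand choke price (D = 0): P = 104.
CS = ½(104 − 92)(72) = 432.

Consumer surplus = 432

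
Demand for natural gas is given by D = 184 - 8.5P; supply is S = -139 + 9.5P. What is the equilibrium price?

P* = 323/18

Set D = S: 184 - 8.5P = -139 + 9.5P.
323 = 18P, so P* = 323/18.
Q* = 184 − 8.5(323/18) = 1133/36.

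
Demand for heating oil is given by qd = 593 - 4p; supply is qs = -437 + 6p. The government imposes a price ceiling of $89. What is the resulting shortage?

Shortage = 140

Equilibrium price would be p* = 103, so the ceiling at 89 binds.
At p = 89: qd = 593 − 4(89) = 237, qs = -437 + 6(89) = 97.
Shortage = 237 − 97 = 140.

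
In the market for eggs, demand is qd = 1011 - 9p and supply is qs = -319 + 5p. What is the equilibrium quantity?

Set qd = qs: 1011 - 9p = -319 + 5p.
1330 = 14p, so p* = 95.
q* = 1011 − 9(95) = 156.

q* = 156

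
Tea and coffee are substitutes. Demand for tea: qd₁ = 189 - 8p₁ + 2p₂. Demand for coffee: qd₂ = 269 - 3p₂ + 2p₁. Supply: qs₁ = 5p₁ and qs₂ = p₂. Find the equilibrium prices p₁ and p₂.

p₁ = 647/24, p₂ = 3875/48

Market 1: 189 - 8p₁ + 2p₂ = 5p₁ → 13p₁ - 2p₂ = 189.
Market 2: 4p₂ - 2p₁ = 269.
Eliminating p₂: 4×(1) + 2×(2) gives 48p₁ = 1294, so p₁ = 647/24.
Back-substitute into (2): p₂ = (269 + 2×647/24) / 4 = 3875/48.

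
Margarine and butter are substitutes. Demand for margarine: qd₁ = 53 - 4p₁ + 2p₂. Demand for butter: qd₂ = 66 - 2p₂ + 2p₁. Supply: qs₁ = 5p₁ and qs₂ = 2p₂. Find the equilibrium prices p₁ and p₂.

p₁ = 10.75, p₂ = 21.875

Market 1: 53 - 4p₁ + 2p₂ = 5p₁ → 9p₁ - 2p₂ = 53.
Market 2: 4p₂ - 2p₁ = 66.
Eliminating p₂: 4×(1) + 2×(2) gives 32p₁ = 344, so p₁ = 10.75.
Back-substitute into (2): p₂ = (66 + 2×10.75) / 4 = 21.875.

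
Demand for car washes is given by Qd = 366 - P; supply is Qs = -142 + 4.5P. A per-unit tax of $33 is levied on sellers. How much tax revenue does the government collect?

Tax revenue = 8139

Pre-tax equilibrium: P* = 1016/11, Q* = 3010/11.
Tax on sellers shifts supply to Qs = -142 + 4.5(P − 33) = -290.5 + 4.5P.
366 - P = -290.5 + 4.5P gives buyer price Pb = 1313/11; sellers receive Ps = 1313/11 − 33 = 950/11.
New quantity: Q = 366 − 1(1313/11) = 2713/11.
Revenue = 33 × 2713/11 = 8139.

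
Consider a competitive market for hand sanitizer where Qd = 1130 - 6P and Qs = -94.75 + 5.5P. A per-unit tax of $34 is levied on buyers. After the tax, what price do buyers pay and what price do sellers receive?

Pre-tax equilibrium: P* = 106.5, Q* = 491.
Tax on buyers shifts demand to Qd = 1130 − 6(P + 34) = 926 - 6P.
926 - 6P = -94.75 + 5.5P gives seller price Ps = 4083/46; buyers pay Pb = 4083/46 + 34 = 5647/46.
New quantity: Q = 1130 − 6(5647/46) = 9049/23.

Buyers pay 5647/46, sellers receive 4083/46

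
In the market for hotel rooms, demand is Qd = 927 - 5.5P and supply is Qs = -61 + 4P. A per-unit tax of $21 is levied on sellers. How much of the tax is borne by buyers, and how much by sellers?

Buyers bear 168/19, sellers bear 231/19

Pre-tax equilibrium: P* = 104, Q* = 355.
Tax on sellers shifts supply to Qs = -61 + 4(P − 21) = -145 + 4P.
927 - 5.5P = -145 + 4P gives buyer price Pb = 2144/19; sellers receive Ps = 2144/19 − 21 = 1745/19.
New quantity: Q = 927 − 5.5(2144/19) = 5821/19.
Buyer burden = 2144/19 − 104 = 168/19; seller burden = 104 − 1745/19 = 231/19.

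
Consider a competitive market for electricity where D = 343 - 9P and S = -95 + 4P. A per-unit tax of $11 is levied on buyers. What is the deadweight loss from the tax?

Deadweight loss = 2178/13

Pre-tax equilibrium: P* = 438/13, Q* = 517/13.
Tax on buyers shifts demand to D = 343 − 9(P + 11) = 244 - 9P.
244 - 9P = -95 + 4P gives seller price Ps = 339/13; buyers pay Pb = 339/13 + 11 = 482/13.
New quantity: Q = 343 − 9(482/13) = 121/13.
DWL = ½ × 11 × (517/13 − 121/13) = 2178/13.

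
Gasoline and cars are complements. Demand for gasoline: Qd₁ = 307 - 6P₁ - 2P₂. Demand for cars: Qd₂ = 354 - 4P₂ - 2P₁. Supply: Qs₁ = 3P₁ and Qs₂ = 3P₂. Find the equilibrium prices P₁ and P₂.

P₁ = 1441/59, P₂ = 2572/59

Market 1: 307 - 6P₁ - 2P₂ = 3P₁ → 9P₁ + 2P₂ = 307.
Market 2: 7P₂ + 2P₁ = 354.
Eliminating P₂: 7×(1) − 2×(2) gives 59P₁ = 1441, so P₁ = 1441/59.
Back-substitute into (2): P₂ = (354 − 2×1441/59) / 7 = 2572/59.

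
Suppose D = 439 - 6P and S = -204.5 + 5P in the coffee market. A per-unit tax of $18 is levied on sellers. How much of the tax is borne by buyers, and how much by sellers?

Buyers bear 90/11, sellers bear 108/11

Pre-tax equilibrium: P* = 58.5, Q* = 88.
Tax on sellers shifts supply to S = -204.5 + 5(P − 18) = -294.5 + 5P.
439 - 6P = -294.5 + 5P gives buyer price Pb = 1467/22; sellers receive Ps = 1467/22 − 18 = 1071/22.
New quantity: Q = 439 − 6(1467/22) = 428/11.
Buyer burden = 1467/22 − 58.5 = 90/11; seller burden = 58.5 − 1071/22 = 108/11.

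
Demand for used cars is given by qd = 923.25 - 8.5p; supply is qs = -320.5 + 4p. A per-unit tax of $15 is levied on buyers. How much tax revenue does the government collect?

Tax revenue = 550.5

Pre-tax equilibrium: p* = 99.5, q* = 77.5.
Tax on buyers shifts demand to qd = 923.25 − 8.5(p + 15) = 795.75 - 8.5p.
795.75 - 8.5p = -320.5 + 4p gives seller price ps = 89.3; buyers pay pb = 89.3 + 15 = 104.3.
New quantity: q = 923.25 − 8.5(104.3) = 36.7.
Revenue = 15 × 36.7 = 550.5.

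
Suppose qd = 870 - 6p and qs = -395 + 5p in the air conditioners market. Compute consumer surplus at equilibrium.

Consumer surplus = 2700

Equilibrium: 870 - 6p = -395 + 5p gives p* = 115, q* = 180.
Demand choke price (qd = 0): p = 145.
CS = ½(145 − 115)(180) = 2700.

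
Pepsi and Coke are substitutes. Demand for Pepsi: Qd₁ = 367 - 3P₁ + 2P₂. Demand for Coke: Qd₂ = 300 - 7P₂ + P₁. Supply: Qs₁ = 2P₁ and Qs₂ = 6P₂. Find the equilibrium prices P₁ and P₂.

Market 1: 367 - 3P₁ + 2P₂ = 2P₁ → 5P₁ - 2P₂ = 367.
Market 2: 13P₂ - P₁ = 300.
Eliminating P₂: 13×(1) + 2×(2) gives 63P₁ = 5371, so P₁ = 5371/63.
Back-substitute into (2): P₂ = (300 + 1×5371/63) / 13 = 1867/63.

P₁ = 5371/63, P₂ = 1867/63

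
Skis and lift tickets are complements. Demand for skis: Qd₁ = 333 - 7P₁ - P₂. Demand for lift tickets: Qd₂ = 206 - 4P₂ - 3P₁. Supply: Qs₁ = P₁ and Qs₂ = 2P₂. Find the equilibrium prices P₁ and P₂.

Market 1: 333 - 7P₁ - P₂ = P₁ → 8P₁ + P₂ = 333.
Market 2: 6P₂ + 3P₁ = 206.
Eliminating P₂: 6×(1) − 1×(2) gives 45P₁ = 1792, so P₁ = 1792/45.
Back-substitute into (2): P₂ = (206 − 3×1792/45) / 6 = 649/45.

P₁ = 1792/45, P₂ = 649/45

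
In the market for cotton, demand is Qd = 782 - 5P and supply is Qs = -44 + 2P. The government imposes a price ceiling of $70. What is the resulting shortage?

Shortage = 336

Equilibrium price would be P* = 118, so the ceiling at 70 binds.
At P = 70: Qd = 782 − 5(70) = 432, Qs = -44 + 2(70) = 96.
Shortage = 432 − 96 = 336.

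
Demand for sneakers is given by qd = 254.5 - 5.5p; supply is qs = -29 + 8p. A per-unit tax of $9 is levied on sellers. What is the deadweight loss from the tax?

Deadweight loss = 132

Pre-tax equilibrium: p* = 21, q* = 139.
Tax on sellers shifts supply to qs = -29 + 8(p − 9) = -101 + 8p.
254.5 - 5.5p = -101 + 8p gives buyer price pb = 79/3; sellers receive ps = 79/3 − 9 = 52/3.
New quantity: q = 254.5 − 5.5(79/3) = 329/3.
DWL = ½ × 9 × (139 − 329/3) = 132.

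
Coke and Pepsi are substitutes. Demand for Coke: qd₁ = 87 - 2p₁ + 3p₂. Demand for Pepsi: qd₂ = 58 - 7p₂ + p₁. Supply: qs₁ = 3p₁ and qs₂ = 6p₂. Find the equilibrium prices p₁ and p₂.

Market 1: 87 - 2p₁ + 3p₂ = 3p₁ → 5p₁ - 3p₂ = 87.
Market 2: 13p₂ - p₁ = 58.
Eliminating p₂: 13×(1) + 3×(2) gives 62p₁ = 1305, so p₁ = 1305/62.
Back-substitute into (2): p₂ = (58 + 1×1305/62) / 13 = 377/62.

p₁ = 1305/62, p₂ = 377/62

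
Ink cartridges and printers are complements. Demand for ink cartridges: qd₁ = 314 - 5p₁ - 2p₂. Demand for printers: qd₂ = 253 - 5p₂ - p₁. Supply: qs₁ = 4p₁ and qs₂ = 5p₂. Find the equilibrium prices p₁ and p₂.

Market 1: 314 - 5p₁ - 2p₂ = 4p₁ → 9p₁ + 2p₂ = 314.
Market 2: 10p₂ + p₁ = 253.
Eliminating p₂: 10×(1) − 2×(2) gives 88p₁ = 2634, so p₁ = 1317/44.
Back-substitute into (2): p₂ = (253 − 1×1317/44) / 10 = 1963/88.

p₁ = 1317/44, p₂ = 1963/88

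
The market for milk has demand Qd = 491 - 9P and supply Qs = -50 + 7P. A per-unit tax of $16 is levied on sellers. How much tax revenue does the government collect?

Tax revenue = 1979

Pre-tax equilibrium: P* = 33.8125, Q* = 186.6875.
Tax on sellers shifts supply to Qs = -50 + 7(P − 16) = -162 + 7P.
491 - 9P = -162 + 7P gives buyer price Pb = 40.8125; sellers receive Ps = 40.8125 − 16 = 24.8125.
New quantity: Q = 491 − 9(40.8125) = 123.6875.
Revenue = 16 × 123.6875 = 1979.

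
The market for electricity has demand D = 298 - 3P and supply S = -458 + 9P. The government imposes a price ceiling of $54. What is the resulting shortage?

Shortage = 108

Equilibrium price would be P* = 63, so the ceiling at 54 binds.
At P = 54: D = 298 − 3(54) = 136, S = -458 + 9(54) = 28.
Shortage = 136 − 28 = 108.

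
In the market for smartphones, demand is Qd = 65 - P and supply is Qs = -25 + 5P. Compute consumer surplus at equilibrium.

Equilibrium: 65 - P = -25 + 5P gives P* = 15, Q* = 50.
Demand choke price (Qd = 0): P = 65.
CS = ½(65 − 15)(50) = 1250.

Consumer surplus = 1250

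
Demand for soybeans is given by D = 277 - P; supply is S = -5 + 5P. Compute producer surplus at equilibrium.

Equilibrium: 277 - P = -5 + 5P gives P* = 47, Q* = 230.
Supply starts at P = 1 (where S = 0).
PS = ½(47 − 1)(230) = 5290.

Producer surplus = 5290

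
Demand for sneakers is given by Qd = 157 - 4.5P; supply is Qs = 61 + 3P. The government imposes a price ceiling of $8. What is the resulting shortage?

Shortage = 36

Equilibrium price would be P* = 12.8, so the ceiling at 8 binds.
At P = 8: Qd = 157 − 4.5(8) = 121, Qs = 61 + 3(8) = 85.
Shortage = 121 − 85 = 36.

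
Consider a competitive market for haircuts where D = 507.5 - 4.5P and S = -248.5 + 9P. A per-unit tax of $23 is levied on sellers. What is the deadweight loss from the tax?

Deadweight loss = 793.5

Pre-tax equilibrium: P* = 56, Q* = 255.5.
Tax on sellers shifts supply to S = -248.5 + 9(P − 23) = -455.5 + 9P.
507.5 - 4.5P = -455.5 + 9P gives buyer price Pb = 214/3; sellers receive Ps = 214/3 − 23 = 145/3.
New quantity: Q = 507.5 − 4.5(214/3) = 186.5.
DWL = ½ × 23 × (255.5 − 186.5) = 793.5.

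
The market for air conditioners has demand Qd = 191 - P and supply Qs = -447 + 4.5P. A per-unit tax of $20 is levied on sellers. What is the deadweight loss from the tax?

Deadweight loss = 1800/11

Pre-tax equilibrium: P* = 116, Q* = 75.
Tax on sellers shifts supply to Qs = -447 + 4.5(P − 20) = -537 + 4.5P.
191 - P = -537 + 4.5P gives buyer price Pb = 1456/11; sellers receive Ps = 1456/11 − 20 = 1236/11.
New quantity: Q = 191 − 1(1456/11) = 645/11.
DWL = ½ × 20 × (75 − 645/11) = 1800/11.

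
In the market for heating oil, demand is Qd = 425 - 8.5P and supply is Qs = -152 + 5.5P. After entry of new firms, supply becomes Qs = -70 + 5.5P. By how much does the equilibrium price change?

ΔP = -41/7

Original equilibrium: P* = 577/14, Q* = 2091/28.
New equilibrium: 425 - 8.5P = -70 + 5.5P, so 495 = 14P and P' = 495/14; Q' = 425 − 8.5(495/14) = 3485/28.
Change in price: 495/14 − 577/14 = -41/7.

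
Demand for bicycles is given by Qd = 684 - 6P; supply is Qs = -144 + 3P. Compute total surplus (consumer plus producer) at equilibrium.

Total surplus = 4356

Equilibrium: 684 - 6P = -144 + 3P gives P* = 92, Q* = 132.
Demand choke price: P = 114; supply starts at P = 48.
CS = ½(114 − 92)(132) = 1452; PS = ½(92 − 48)(132) = 2904.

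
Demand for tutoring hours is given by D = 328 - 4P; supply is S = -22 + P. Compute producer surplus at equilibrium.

Producer surplus = 1152

Equilibrium: 328 - 4P = -22 + P gives P* = 70, Q* = 48.
Supply starts at P = 22 (where S = 0).
PS = ½(70 − 22)(48) = 1152.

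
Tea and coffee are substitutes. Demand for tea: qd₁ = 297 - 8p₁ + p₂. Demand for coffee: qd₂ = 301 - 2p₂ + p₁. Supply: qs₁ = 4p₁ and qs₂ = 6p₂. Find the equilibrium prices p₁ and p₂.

Market 1: 297 - 8p₁ + p₂ = 4p₁ → 12p₁ - p₂ = 297.
Market 2: 8p₂ - p₁ = 301.
Eliminating p₂: 8×(1) + 1×(2) gives 95p₁ = 2677, so p₁ = 2677/95.
Back-substitute into (2): p₂ = (301 + 1×2677/95) / 8 = 3909/95.

p₁ = 2677/95, p₂ = 3909/95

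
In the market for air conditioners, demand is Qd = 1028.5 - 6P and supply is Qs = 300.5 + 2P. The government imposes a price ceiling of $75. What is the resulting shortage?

Equilibrium price would be P* = 91, so the ceiling at 75 binds.
At P = 75: Qd = 1028.5 − 6(75) = 578.5, Qs = 300.5 + 2(75) = 450.5.
Shortage = 578.5 − 450.5 = 128.

Shortage = 128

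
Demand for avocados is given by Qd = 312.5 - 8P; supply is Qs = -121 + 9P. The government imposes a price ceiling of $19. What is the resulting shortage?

Equilibrium price would be P* = 25.5, so the ceiling at 19 binds.
At P = 19: Qd = 312.5 − 8(19) = 160.5, Qs = -121 + 9(19) = 50.
Shortage = 160.5 − 50 = 110.5.

Shortage = 110.5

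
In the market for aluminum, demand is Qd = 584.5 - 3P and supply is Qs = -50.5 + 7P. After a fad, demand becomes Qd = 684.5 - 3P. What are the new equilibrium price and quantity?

P' = 73.5, Q' = 464

Original equilibrium: P* = 63.5, Q* = 394.
New equilibrium: 684.5 - 3P = -50.5 + 7P, so 735 = 10P and P' = 73.5; Q' = 684.5 − 3(73.5) = 464.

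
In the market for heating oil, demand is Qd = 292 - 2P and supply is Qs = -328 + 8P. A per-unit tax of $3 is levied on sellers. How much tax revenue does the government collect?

Pre-tax equilibrium: P* = 62, Q* = 168.
Tax on sellers shifts supply to Qs = -328 + 8(P − 3) = -352 + 8P.
292 - 2P = -352 + 8P gives buyer price Pb = 64.4; sellers receive Ps = 64.4 − 3 = 61.4.
New quantity: Q = 292 − 2(64.4) = 163.2.
Revenue = 3 × 163.2 = 489.6.

Tax revenue = 489.6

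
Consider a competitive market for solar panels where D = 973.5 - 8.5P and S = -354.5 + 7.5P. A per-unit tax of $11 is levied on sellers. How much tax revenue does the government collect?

Tax revenue = 2465.890625

Pre-tax equilibrium: P* = 83, Q* = 268.
Tax on sellers shifts supply to S = -354.5 + 7.5(P − 11) = -437 + 7.5P.
973.5 - 8.5P = -437 + 7.5P gives buyer price Pb = 88.15625; sellers receive Ps = 88.15625 − 11 = 77.15625.
New quantity: Q = 973.5 − 8.5(88.15625) = 224.171875.
Revenue = 11 × 224.171875 = 2465.890625.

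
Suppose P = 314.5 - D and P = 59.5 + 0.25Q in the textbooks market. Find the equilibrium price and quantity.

P* = 110.5, Q* = 204

Set the two price expressions equal: 314.5 - Q = 59.5 + 0.25Q.
255 = 1.25Q, so Q* = 204.
P* = 314.5 − (1)(204) = 110.5.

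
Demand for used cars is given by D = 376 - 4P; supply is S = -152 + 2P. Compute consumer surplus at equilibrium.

Equilibrium: 376 - 4P = -152 + 2P gives P* = 88, Q* = 24.
Demand choke price (D = 0): P = 94.
CS = ½(94 − 88)(24) = 72.

Consumer surplus = 72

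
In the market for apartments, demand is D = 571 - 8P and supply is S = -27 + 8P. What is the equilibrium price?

Set D = S: 571 - 8P = -27 + 8P.
598 = 16P, so P* = 37.375.
Q* = 571 − 8(37.375) = 272.

P* = 37.375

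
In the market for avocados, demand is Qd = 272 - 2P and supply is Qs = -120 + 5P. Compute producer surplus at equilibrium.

Producer surplus = 2560

Equilibrium: 272 - 2P = -120 + 5P gives P* = 56, Q* = 160.
Supply starts at P = 24 (where Qs = 0).
PS = ½(56 − 24)(160) = 2560.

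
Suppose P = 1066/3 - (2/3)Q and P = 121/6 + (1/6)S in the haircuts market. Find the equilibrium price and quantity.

Set the two price expressions equal: 1066/3 - (2/3)Q = 121/6 + (1/6)Q.
2011/6 = (5/6)Q, so Q* = 402.2.
P* = 1066/3 − (2/3)(402.2) = 87.2.

P* = 87.2, Q* = 402.2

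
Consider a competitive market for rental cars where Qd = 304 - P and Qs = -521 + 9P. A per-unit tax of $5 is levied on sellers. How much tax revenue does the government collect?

Pre-tax equilibrium: P* = 82.5, Q* = 221.5.
Tax on sellers shifts supply to Qs = -521 + 9(P − 5) = -566 + 9P.
304 - P = -566 + 9P gives buyer price Pb = 87; sellers receive Ps = 87 − 5 = 82.
New quantity: Q = 304 − 1(87) = 217.
Revenue = 5 × 217 = 1085.

Tax revenue = 1085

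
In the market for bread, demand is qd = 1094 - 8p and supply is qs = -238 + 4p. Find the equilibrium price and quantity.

Set qd = qs: 1094 - 8p = -238 + 4p.
1332 = 12p, so p* = 111.
q* = 1094 − 8(111) = 206.

p* = 111, q* = 206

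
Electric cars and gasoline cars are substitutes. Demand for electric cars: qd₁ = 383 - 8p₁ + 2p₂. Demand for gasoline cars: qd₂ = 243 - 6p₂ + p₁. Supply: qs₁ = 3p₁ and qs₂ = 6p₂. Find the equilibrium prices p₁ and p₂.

Market 1: 383 - 8p₁ + 2p₂ = 3p₁ → 11p₁ - 2p₂ = 383.
Market 2: 12p₂ - p₁ = 243.
Eliminating p₂: 12×(1) + 2×(2) gives 130p₁ = 5082, so p₁ = 2541/65.
Back-substitute into (2): p₂ = (243 + 1×2541/65) / 12 = 1528/65.

p₁ = 2541/65, p₂ = 1528/65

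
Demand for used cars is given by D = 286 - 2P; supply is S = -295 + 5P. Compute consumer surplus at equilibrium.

Equilibrium: 286 - 2P = -295 + 5P gives P* = 83, Q* = 120.
Demand choke price (D = 0): P = 143.
CS = ½(143 − 83)(120) = 3600.

Consumer surplus = 3600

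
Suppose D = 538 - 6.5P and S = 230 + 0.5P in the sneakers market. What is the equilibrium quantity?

Q* = 252

Set D = S: 538 - 6.5P = 230 + 0.5P.
308 = 7P, so P* = 44.
Q* = 538 − 6.5(44) = 252.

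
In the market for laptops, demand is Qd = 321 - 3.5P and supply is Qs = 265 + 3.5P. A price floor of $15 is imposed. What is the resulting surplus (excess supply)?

Surplus = 49

Equilibrium price would be P* = 8, so the floor at 15 binds.
At P = 15: Qd = 268.5, Qs = 317.5.
Surplus = 317.5 − 268.5 = 49.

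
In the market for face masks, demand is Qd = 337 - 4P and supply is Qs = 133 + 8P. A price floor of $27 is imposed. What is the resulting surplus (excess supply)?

Equilibrium price would be P* = 17, so the floor at 27 binds.
At P = 27: Qd = 229, Qs = 349.
Surplus = 349 − 229 = 120.

Surplus = 120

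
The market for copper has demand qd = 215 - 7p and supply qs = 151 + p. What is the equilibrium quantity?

q* = 159

Set qd = qs: 215 - 7p = 151 + p.
64 = 8p, so p* = 8.
q* = 215 − 7(8) = 159.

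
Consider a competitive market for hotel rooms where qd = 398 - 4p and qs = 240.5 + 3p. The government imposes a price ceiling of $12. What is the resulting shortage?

Shortage = 73.5

Equilibrium price would be p* = 22.5, so the ceiling at 12 binds.
At p = 12: qd = 398 − 4(12) = 350, qs = 240.5 + 3(12) = 276.5.
Shortage = 350 − 276.5 = 73.5.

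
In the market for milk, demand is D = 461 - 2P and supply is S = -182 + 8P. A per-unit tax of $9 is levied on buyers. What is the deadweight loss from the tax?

Deadweight loss = 64.8

Pre-tax equilibrium: P* = 64.3, Q* = 332.4.
Tax on buyers shifts demand to D = 461 − 2(P + 9) = 443 - 2P.
443 - 2P = -182 + 8P gives seller price Ps = 62.5; buyers pay Pb = 62.5 + 9 = 71.5.
New quantity: Q = 461 − 2(71.5) = 318.
DWL = ½ × 9 × (332.4 − 318) = 64.8.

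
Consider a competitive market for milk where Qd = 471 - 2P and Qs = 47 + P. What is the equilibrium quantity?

Set Qd = Qs: 471 - 2P = 47 + P.
424 = 3P, so P* = 424/3.
Q* = 471 − 2(424/3) = 565/3.

Q* = 565/3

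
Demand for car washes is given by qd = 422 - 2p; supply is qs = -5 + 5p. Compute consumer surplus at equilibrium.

Equilibrium: 422 - 2p = -5 + 5p gives p* = 61, q* = 300.
Demand choke price (qd = 0): p = 211.
CS = ½(211 − 61)(300) = 22500.

Consumer surplus = 22500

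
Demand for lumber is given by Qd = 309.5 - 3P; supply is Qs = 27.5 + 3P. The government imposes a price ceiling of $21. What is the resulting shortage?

Equilibrium price would be P* = 47, so the ceiling at 21 binds.
At P = 21: Qd = 309.5 − 3(21) = 246.5, Qs = 27.5 + 3(21) = 90.5.
Shortage = 246.5 − 90.5 = 156.

Shortage = 156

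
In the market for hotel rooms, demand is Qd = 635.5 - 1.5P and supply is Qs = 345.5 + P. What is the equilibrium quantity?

Set Qd = Qs: 635.5 - 1.5P = 345.5 + P.
290 = 2.5P, so P* = 116.
Q* = 635.5 − 1.5(116) = 461.5.

Q* = 461.5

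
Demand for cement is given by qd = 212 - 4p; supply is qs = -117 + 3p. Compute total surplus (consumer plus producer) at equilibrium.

Equilibrium: 212 - 4p = -117 + 3p gives p* = 47, q* = 24.
Demand choke price: p = 53; supply starts at p = 39.
CS = ½(53 − 47)(24) = 72; PS = ½(47 − 39)(24) = 96.

Total surplus = 168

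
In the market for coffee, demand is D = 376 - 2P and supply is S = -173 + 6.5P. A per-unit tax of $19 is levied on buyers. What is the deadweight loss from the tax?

Pre-tax equilibrium: P* = 1098/17, Q* = 4196/17.
Tax on buyers shifts demand to D = 376 − 2(P + 19) = 338 - 2P.
338 - 2P = -173 + 6.5P gives seller price Ps = 1022/17; buyers pay Pb = 1022/17 + 19 = 1345/17.
New quantity: Q = 376 − 2(1345/17) = 3702/17.
DWL = ½ × 19 × (4196/17 − 3702/17) = 4693/17.

Deadweight loss = 4693/17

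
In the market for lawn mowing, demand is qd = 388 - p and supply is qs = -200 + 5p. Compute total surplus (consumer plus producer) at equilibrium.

Total surplus = 50460

Equilibrium: 388 - p = -200 + 5p gives p* = 98, q* = 290.
Demand choke price: p = 388; supply starts at p = 40.
CS = ½(388 − 98)(290) = 42050; PS = ½(98 − 40)(290) = 8410.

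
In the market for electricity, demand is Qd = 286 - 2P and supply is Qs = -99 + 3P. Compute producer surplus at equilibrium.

Equilibrium: 286 - 2P = -99 + 3P gives P* = 77, Q* = 132.
Supply starts at P = 33 (where Qs = 0).
PS = ½(77 − 33)(132) = 2904.

Producer surplus = 2904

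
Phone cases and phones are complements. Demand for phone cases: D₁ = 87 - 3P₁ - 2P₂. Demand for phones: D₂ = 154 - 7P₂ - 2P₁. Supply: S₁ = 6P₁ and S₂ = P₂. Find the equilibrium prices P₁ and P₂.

Market 1: 87 - 3P₁ - 2P₂ = 6P₁ → 9P₁ + 2P₂ = 87.
Market 2: 8P₂ + 2P₁ = 154.
Eliminating P₂: 8×(1) − 2×(2) gives 68P₁ = 388, so P₁ = 97/17.
Back-substitute into (2): P₂ = (154 − 2×97/17) / 8 = 303/17.

P₁ = 97/17, P₂ = 303/17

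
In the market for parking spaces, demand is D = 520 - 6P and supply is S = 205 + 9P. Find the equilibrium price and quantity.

P* = 21, Q* = 394

Set D = S: 520 - 6P = 205 + 9P.
315 = 15P, so P* = 21.
Q* = 520 − 6(21) = 394.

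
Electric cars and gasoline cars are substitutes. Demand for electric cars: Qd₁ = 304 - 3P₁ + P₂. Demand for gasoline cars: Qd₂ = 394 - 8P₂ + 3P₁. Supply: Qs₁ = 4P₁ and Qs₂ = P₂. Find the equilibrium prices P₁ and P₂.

Market 1: 304 - 3P₁ + P₂ = 4P₁ → 7P₁ - P₂ = 304.
Market 2: 9P₂ - 3P₁ = 394.
Eliminating P₂: 9×(1) + 1×(2) gives 60P₁ = 3130, so P₁ = 313/6.
Back-substitute into (2): P₂ = (394 + 3×313/6) / 9 = 367/6.

P₁ = 313/6, P₂ = 367/6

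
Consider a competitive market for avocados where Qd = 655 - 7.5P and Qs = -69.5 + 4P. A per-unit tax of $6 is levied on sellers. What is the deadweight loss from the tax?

Deadweight loss = 1080/23

Pre-tax equilibrium: P* = 63, Q* = 182.5.
Tax on sellers shifts supply to Qs = -69.5 + 4(P − 6) = -93.5 + 4P.
655 - 7.5P = -93.5 + 4P gives buyer price Pb = 1497/23; sellers receive Ps = 1497/23 − 6 = 1359/23.
New quantity: Q = 655 − 7.5(1497/23) = 7675/46.
DWL = ½ × 6 × (182.5 − 7675/46) = 1080/23.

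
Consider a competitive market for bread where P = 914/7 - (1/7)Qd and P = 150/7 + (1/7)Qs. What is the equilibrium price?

Set the two price expressions equal: 914/7 - (1/7)Q = 150/7 + (1/7)Q.
764/7 = (2/7)Q, so Q* = 382.
P* = 914/7 − (1/7)(382) = 76.

P* = 76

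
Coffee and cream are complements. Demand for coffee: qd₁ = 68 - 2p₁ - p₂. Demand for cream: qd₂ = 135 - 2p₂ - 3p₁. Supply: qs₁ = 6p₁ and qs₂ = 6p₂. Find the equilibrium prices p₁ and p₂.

p₁ = 409/61, p₂ = 876/61

Market 1: 68 - 2p₁ - p₂ = 6p₁ → 8p₁ + p₂ = 68.
Market 2: 8p₂ + 3p₁ = 135.
Eliminating p₂: 8×(1) − 1×(2) gives 61p₁ = 409, so p₁ = 409/61.
Back-substitute into (2): p₂ = (135 − 3×409/61) / 8 = 876/61.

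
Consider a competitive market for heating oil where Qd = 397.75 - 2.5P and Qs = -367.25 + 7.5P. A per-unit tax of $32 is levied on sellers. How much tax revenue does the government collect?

Tax revenue = 4688

Pre-tax equilibrium: P* = 76.5, Q* = 206.5.
Tax on sellers shifts supply to Qs = -367.25 + 7.5(P − 32) = -607.25 + 7.5P.
397.75 - 2.5P = -607.25 + 7.5P gives buyer price Pb = 100.5; sellers receive Ps = 100.5 − 32 = 68.5.
New quantity: Q = 397.75 − 2.5(100.5) = 146.5.
Revenue = 32 × 146.5 = 4688.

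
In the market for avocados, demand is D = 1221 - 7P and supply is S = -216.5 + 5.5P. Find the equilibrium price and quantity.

P* = 115, Q* = 416

Set D = S: 1221 - 7P = -216.5 + 5.5P.
1437.5 = 12.5P, so P* = 115.
Q* = 1221 − 7(115) = 416.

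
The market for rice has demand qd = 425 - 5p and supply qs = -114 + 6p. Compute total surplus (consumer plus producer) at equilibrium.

Total surplus = 5940

Equilibrium: 425 - 5p = -114 + 6p gives p* = 49, q* = 180.
Demand choke price: p = 85; supply starts at p = 19.
CS = ½(85 − 49)(180) = 3240; PS = ½(49 − 19)(180) = 2700.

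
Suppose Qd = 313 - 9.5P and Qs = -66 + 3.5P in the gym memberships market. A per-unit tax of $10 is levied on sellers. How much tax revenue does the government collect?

Tax revenue = 1360/13

Pre-tax equilibrium: P* = 379/13, Q* = 937/26.
Tax on sellers shifts supply to Qs = -66 + 3.5(P − 10) = -101 + 3.5P.
313 - 9.5P = -101 + 3.5P gives buyer price Pb = 414/13; sellers receive Ps = 414/13 − 10 = 284/13.
New quantity: Q = 313 − 9.5(414/13) = 136/13.
Revenue = 10 × 136/13 = 1360/13.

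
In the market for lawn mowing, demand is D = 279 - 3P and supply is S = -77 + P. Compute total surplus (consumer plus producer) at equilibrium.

Total surplus = 96

Equilibrium: 279 - 3P = -77 + P gives P* = 89, Q* = 12.
Demand choke price: P = 93; supply starts at P = 77.
CS = ½(93 − 89)(12) = 24; PS = ½(89 − 77)(12) = 72.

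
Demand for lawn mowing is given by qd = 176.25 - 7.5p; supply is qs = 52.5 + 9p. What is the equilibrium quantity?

Set qd = qs: 176.25 - 7.5p = 52.5 + 9p.
123.75 = 16.5p, so p* = 7.5.
q* = 176.25 − 7.5(7.5) = 120.

q* = 120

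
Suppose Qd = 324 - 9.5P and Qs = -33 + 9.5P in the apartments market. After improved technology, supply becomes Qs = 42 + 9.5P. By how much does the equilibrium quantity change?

Original equilibrium: P* = 357/19, Q* = 145.5.
New equilibrium: 324 - 9.5P = 42 + 9.5P, so 282 = 19P and P' = 282/19; Q' = 324 − 9.5(282/19) = 183.
Change in quantity: 183 − 145.5 = 37.5.

ΔQ = 37.5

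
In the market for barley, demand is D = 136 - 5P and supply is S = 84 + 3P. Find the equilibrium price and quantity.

P* = 6.5, Q* = 103.5

Set D = S: 136 - 5P = 84 + 3P.
52 = 8P, so P* = 6.5.
Q* = 136 − 5(6.5) = 103.5.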